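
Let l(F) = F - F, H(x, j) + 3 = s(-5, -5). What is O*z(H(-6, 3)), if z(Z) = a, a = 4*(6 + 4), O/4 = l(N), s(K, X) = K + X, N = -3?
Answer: 0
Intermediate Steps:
H(x, j) = -13 (H(x, j) = -3 + (-5 - 5) = -3 - 10 = -13)
l(F) = 0
O = 0 (O = 4*0 = 0)
a = 40 (a = 4*10 = 40)
z(Z) = 40
O*z(H(-6, 3)) = 0*40 = 0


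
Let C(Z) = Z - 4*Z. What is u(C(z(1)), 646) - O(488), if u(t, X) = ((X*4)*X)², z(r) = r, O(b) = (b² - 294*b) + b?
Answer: 2786442206536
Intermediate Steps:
O(b) = b² - 293*b
C(Z) = -3*Z
u(t, X) = 16*X⁴ (u(t, X) = ((4*X)*X)² = (4*X²)² = 16*X⁴)
u(C(z(1)), 646) - O(488) = 16*646⁴ - 488*(-293 + 488) = 16*174152643856 - 488*195 = 2786442301696 - 1*95160 = 2786442301696 - 95160 = 2786442206536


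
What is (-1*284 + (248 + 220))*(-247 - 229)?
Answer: -87584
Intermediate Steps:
(-1*284 + (248 + 220))*(-247 - 229) = (-284 + 468)*(-476) = 184*(-476) = -87584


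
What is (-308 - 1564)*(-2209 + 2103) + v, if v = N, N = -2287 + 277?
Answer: 196422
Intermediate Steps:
N = -2010
v = -2010
(-308 - 1564)*(-2209 + 2103) + v = (-308 - 1564)*(-2209 + 2103) - 2010 = -1872*(-106) - 2010 = 198432 - 2010 = 196422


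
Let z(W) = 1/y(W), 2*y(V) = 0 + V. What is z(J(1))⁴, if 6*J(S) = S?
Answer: 20736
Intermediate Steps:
y(V) = V/2 (y(V) = (0 + V)/2 = V/2)
J(S) = S/6
z(W) = 2/W (z(W) = 1/(W/2) = 2/W)
z(J(1))⁴ = (2/(((⅙)*1)))⁴ = (2/(⅙))⁴ = (2*6)⁴ = 12⁴ = 20736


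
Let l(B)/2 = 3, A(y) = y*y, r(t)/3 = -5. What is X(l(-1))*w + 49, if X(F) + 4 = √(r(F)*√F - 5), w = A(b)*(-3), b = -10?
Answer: 1249 - 300*√(-5 - 15*√6) ≈ 1249.0 - 1938.3*I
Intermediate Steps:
r(t) = -15 (r(t) = 3*(-5) = -15)
A(y) = y²
l(B) = 6 (l(B) = 2*3 = 6)
w = -300 (w = (-10)²*(-3) = 100*(-3) = -300)
X(F) = -4 + √(-5 - 15*√F) (X(F) = -4 + √(-15*√F - 5) = -4 + √(-5 - 15*√F))
X(l(-1))*w + 49 = (-4 + √(-5 - 15*√6))*(-300) + 49 = (1200 - 300*√(-5 - 15*√6)) + 49 = 1249 - 300*√(-5 - 15*√6)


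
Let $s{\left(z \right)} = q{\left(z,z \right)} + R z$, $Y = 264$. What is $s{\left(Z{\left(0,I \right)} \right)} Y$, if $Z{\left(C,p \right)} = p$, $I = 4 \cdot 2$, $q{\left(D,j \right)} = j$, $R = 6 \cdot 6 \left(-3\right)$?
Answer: $-225984$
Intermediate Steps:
$R = -108$ ($R = 36 \left(-3\right) = -108$)
$I = 8$
$s{\left(z \right)} = - 107 z$ ($s{\left(z \right)} = z - 108 z = - 107 z$)
$s{\left(Z{\left(0,I \right)} \right)} Y = \left(-107\right) 8 \cdot 264 = \left(-856\right) 264 = -225984$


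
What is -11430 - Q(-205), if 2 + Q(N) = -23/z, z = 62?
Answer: -708513/62 ≈ -11428.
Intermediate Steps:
Q(N) = -147/62 (Q(N) = -2 - 23/62 = -147/62)
-11430 - Q(-205) = -11430 - 1*(-147/62) = -11430 + 147/62 = -708513/62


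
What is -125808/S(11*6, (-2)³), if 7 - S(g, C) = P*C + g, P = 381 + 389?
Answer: -125808/6101 ≈ -20.621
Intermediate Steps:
P = 770
S(g, C) = 7 - g - 770*C (S(g, C) = 7 - (770*C + g) = 7 - (g + 770*C) = 7 + (-g - 770*C) = 7 - g - 770*C)
-125808/S(11*6, (-2)³) = -125808/(7 - 11*6 - 770*(-2)³) = -125808/(7 - 1*66 - 770*(-8)) = -125808/(7 - 66 + 6160) = -125808/6101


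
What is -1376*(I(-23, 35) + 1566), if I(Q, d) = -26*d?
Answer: -902656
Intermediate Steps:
-1376*(I(-23, 35) + 1566) = -1376*(-26*35 + 1566) = -1376*(-910 + 1566) = -1376*656 = -902656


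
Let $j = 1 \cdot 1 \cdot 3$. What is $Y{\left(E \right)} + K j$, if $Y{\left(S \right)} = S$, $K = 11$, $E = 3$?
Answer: $36$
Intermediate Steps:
$j = 3$ ($j = 1 \cdot 3 = 3$)
$Y{\left(E \right)} + K j = 3 + 11 \cdot 3 = 3 + 33 = 36$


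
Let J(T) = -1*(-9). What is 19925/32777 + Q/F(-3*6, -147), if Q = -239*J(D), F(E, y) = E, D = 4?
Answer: 7873553/65554 ≈ 120.11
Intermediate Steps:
J(T) = 9
Q = -2151 (Q = -239*9 = -2151)
19925/32777 + Q/F(-3*6, -147) = 19925/32777 - 2151/((-3*6)) = 19925*(1/32777) - 2151/(-18) = 19925/32777 - 2151*(-1/18) = 19925/32777 + 239/2 = 7873553/65554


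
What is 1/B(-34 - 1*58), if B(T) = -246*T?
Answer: 1/22632 ≈ 4.4185e-5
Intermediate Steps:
1/B(-34 - 1*58) = 1/(-246*(-34 - 1*58)) = 1/(-246*(-34 - 58)) = 1/(-246*(-92)) = 1/22632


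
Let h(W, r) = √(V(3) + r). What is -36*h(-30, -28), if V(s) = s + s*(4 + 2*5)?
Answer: -36*√17 ≈ -148.43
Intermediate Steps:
V(s) = 15*s (V(s) = s + s*(4 + 10) = s + s*14 = s + 14*s = 15*s)
h(W, r) = √(45 + r) (h(W, r) = √(15*3 + r) = √(45 + r))
-36*h(-30, -28) = -36*√(45 - 28) = -36*√17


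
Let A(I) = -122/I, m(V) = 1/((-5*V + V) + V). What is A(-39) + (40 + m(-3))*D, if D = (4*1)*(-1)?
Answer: -18406/117 ≈ -157.32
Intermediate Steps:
D = -4 (D = 4*(-1) = -4)
m(V) = -1/(3*V) (m(V) = 1/(-4*V + V) = 1/(-3*V) = -1/(3*V))
A(-39) + (40 + m(-3))*D = -122/(-39) + (40 - ⅓/(-3))*(-4) = -122*(-1/39) + (40 - ⅓*(-⅓))*(-4) = 122/39 + (40 + ⅑)*(-4) = 122/39 + (361/9)*(-4) = 122/39 - 1444/9 = -18406/117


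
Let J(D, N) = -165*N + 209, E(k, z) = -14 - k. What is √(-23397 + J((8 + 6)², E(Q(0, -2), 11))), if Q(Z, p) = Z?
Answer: I*√20878 ≈ 144.49*I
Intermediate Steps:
J(D, N) = 209 - 165*N
√(-23397 + J((8 + 6)², E(Q(0, -2), 11))) = √(-23397 + (209 - 165*(-14 - 1*0))) = √(-23397 + (209 - 165*(-14 + 0))) = √(-23397 + (209 - 165*(-14))) = √(-23397 + (209 + 2310)) = √(-23397 + 2519) = √(-20878) = I*√20878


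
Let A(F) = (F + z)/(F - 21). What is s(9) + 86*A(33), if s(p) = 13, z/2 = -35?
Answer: -1513/6 ≈ -252.17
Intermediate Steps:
z = -70 (z = 2*(-35) = -70)
A(F) = (-70 + F)/(-21 + F) (A(F) = (F - 70)/(F - 21) = (-70 + F)/(-21 + F))
s(9) + 86*A(33) = 13 + 86*((-70 + 33)/(-21 + 33)) = 13 + 86*(-37/12) = 13 - 1591/6 = -1513/6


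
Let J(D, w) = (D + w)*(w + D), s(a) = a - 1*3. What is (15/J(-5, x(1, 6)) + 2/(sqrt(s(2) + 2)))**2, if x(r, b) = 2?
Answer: 121/9 ≈ 13.444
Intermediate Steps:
s(a) = -3 + a (s(a) = a - 3 = -3 + a)
J(D, w) = (D + w)**2 (J(D, w) = (D + w)*(D + w) = (D + w)**2)
(15/J(-5, x(1, 6)) + 2/(sqrt(s(2) + 2)))**2 = (15/((-5 + 2)**2) + 2/(sqrt((-3 + 2) + 2)))**2 = (15/((-3)**2) + 2/(sqrt(-1 + 2)))**2 = (15/9 + 2/(sqrt(1)))**2 = (15*(1/9) + 2/1)**2 = (5/3 + 2*1)**2 = (5/3 + 2)**2 = (11/3)**2 = 121/9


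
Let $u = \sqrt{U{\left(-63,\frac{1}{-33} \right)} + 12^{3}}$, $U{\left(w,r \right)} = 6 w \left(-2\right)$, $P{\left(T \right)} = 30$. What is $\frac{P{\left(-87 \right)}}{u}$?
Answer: $\frac{5 \sqrt{69}}{69} \approx 0.60193$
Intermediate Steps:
$U{\left(w,r \right)} = - 12 w$
$u = 6 \sqrt{69}$ ($u = \sqrt{\left(-12\right) \left(-63\right) + 12^{3}} = \sqrt{756 + 1728} = \sqrt{2484} = 6 \sqrt{69} \approx 49.84$)
$\frac{P{\left(-87 \right)}}{u} = \frac{30}{6 \sqrt{69}} = 30 \frac{\sqrt{69}}{414} = \frac{5 \sqrt{69}}{69}$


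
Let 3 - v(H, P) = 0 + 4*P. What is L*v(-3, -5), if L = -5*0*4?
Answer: 0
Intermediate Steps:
v(H, P) = 3 - 4*P (v(H, P) = 3 - (0 + 4*P) = 3 - 4*P)
L = 0 (L = 0*4 = 0)
L*v(-3, -5) = 0*(3 - 4*(-5)) = 0*(3 + 20) = 0*23 = 0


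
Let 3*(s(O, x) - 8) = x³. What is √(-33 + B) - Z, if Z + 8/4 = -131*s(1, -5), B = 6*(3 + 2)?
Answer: -13225/3 + I*√3 ≈ -4408.3 + 1.732*I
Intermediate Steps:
s(O, x) = 8 + x³/3
B = 30 (B = 6*5 = 30)
Z = 13225/3 (Z = -2 - 131*(8 + (⅓)*(-5)³) = -2 - 131*(8 + (⅓)*(-125)) = -2 - 131*(8 - 125/3) = -2 - 131*(-101/3) = -2 + 13231/3 = 13225/3 ≈ 4408.3)
√(-33 + B) - Z = √(-33 + 30) - 1*13225/3 = √(-3) - 13225/3 = I*√3 - 13225/3 = -13225/3 + I*√3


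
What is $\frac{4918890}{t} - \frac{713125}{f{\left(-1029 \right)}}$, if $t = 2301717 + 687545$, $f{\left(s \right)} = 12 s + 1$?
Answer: $\frac{1096225499290}{18454208957} \approx 59.402$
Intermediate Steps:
$f{\left(s \right)} = 1 + 12 s$
$t = 2989262$
$\frac{4918890}{t} - \frac{713125}{f{\left(-1029 \right)}} = \frac{4918890}{2989262} - \frac{713125}{1 + 12 \left(-1029\right)} = 4918890 \cdot \frac{1}{2989262} - \frac{713125}{1 - 12348} = \frac{2459445}{1494631} - \frac{713125}{-12347} = \frac{2459445}{1494631} - - \frac{713125}{12347} = \frac{2459445}{1494631} + \frac{713125}{12347} = \frac{1096225499290}{18454208957}$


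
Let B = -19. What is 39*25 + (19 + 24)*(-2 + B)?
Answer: 72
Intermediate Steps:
39*25 + (19 + 24)*(-2 + B) = 39*25 + (19 + 24)*(-2 - 19) = 975 + 43*(-21) = 975 - 903 = 72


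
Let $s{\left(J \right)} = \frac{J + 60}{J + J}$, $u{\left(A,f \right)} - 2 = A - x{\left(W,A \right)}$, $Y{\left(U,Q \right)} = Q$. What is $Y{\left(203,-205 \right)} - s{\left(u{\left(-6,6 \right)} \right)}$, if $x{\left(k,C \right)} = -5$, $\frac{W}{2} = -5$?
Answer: $- \frac{471}{2} \approx -235.5$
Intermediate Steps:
$W = -10$ ($W = 2 \left(-5\right) = -10$)
$u{\left(A,f \right)} = 7 + A$ ($u{\left(A,f \right)} = 2 + \left(A - -5\right) = 2 + \left(A + 5\right) = 2 + \left(5 + A\right) = 7 + A$)
$s{\left(J \right)} = \frac{60 + J}{2 J}$
$Y{\left(203,-205 \right)} - s{\left(u{\left(-6,6 \right)} \right)} = -205 - \frac{60 + \left(7 - 6\right)}{2 \left(7 - 6\right)} = -205 - \frac{60 + 1}{2 \cdot 1} = -205 - \frac{1}{2} \cdot 1 \cdot 61 = -205 - \frac{61}{2} = - \frac{471}{2}$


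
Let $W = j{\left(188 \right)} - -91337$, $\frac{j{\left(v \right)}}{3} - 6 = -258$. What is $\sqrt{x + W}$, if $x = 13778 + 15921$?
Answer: $2 \sqrt{30070} \approx 346.81$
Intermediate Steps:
$x = 29699$
$j{\left(v \right)} = -756$ ($j{\left(v \right)} = 18 + 3 \left(-258\right) = 18 - 774 = -756$)
$W = 90581$ ($W = -756 - -91337 = -756 + 91337 = 90581$)
$\sqrt{x + W} = \sqrt{29699 + 90581} = \sqrt{120280} = 2 \sqrt{30070}$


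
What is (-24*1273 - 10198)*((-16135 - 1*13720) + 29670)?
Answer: 7538750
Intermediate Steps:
(-24*1273 - 10198)*((-16135 - 1*13720) + 29670) = (-30552 - 10198)*((-16135 - 13720) + 29670) = -40750*(-29855 + 29670) = -40750*(-185) = 7538750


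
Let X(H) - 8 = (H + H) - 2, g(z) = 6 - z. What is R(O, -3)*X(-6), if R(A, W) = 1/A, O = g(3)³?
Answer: -2/9 ≈ -0.22222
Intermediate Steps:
O = 27 (O = (6 - 1*3)³ = (6 - 3)³ = 3³ = 27)
X(H) = 6 + 2*H (X(H) = 8 + ((H + H) - 2) = 8 + (2*H - 2) = 8 + (-2 + 2*H) = 6 + 2*H)
R(O, -3)*X(-6) = (6 + 2*(-6))/27 = (6 - 12)/27 = (1/27)*(-6) = -2/9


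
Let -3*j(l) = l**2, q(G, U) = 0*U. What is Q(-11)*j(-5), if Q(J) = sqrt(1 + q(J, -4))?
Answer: -25/3 ≈ -8.3333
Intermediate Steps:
q(G, U) = 0
Q(J) = 1 (Q(J) = sqrt(1 + 0) = sqrt(1) = 1)
j(l) = -l**2/3
Q(-11)*j(-5) = 1*(-1/3*(-5)**2) = 1*(-1/3*25) = 1*(-25/3) = -25/3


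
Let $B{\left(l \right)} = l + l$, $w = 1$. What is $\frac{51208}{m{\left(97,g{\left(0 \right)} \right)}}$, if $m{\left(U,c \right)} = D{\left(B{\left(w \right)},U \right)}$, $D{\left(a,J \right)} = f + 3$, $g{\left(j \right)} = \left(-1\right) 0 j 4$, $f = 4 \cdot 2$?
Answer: $\frac{51208}{11} \approx 4655.3$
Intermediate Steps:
$f = 8$
$B{\left(l \right)} = 2 l$
$g{\left(j \right)} = 0$ ($g{\left(j \right)} = 0 j 4 = 0 \cdot 4 = 0$)
$D{\left(a,J \right)} = 11$ ($D{\left(a,J \right)} = 8 + 3 = 11$)
$m{\left(U,c \right)} = 11$
$\frac{51208}{m{\left(97,g{\left(0 \right)} \right)}} = \frac{51208}{11}$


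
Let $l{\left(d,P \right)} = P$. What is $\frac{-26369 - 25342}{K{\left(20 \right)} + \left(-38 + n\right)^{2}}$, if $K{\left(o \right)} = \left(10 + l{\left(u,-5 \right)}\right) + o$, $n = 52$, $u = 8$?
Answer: $- \frac{51711}{221} \approx -233.99$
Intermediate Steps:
$K{\left(o \right)} = 5 + o$ ($K{\left(o \right)} = \left(10 - 5\right) + o = 5 + o$)
$\frac{-26369 - 25342}{K{\left(20 \right)} + \left(-38 + n\right)^{2}} = \frac{-26369 - 25342}{\left(5 + 20\right) + \left(-38 + 52\right)^{2}} = - \frac{51711}{25 + 14^{2}} = - \frac{51711}{25 + 196} = - \frac{51711}{221}$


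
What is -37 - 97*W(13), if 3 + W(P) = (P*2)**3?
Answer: -1704618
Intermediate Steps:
W(P) = -3 + 8*P**3 (W(P) = -3 + (P*2)**3 = -3 + (2*P)**3 = -3 + 8*P**3)
-37 - 97*W(13) = -37 - 97*(-3 + 8*13**3) = -37 - 97*(-3 + 8*2197) = -37 - 97*(-3 + 17576) = -37 - 97*17573 = -37 - 1704581 = -1704618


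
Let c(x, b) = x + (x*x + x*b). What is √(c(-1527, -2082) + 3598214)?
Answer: 7*√185870 ≈ 3017.9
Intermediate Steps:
c(x, b) = x + x² + b*x (c(x, b) = x + (x² + b*x) = x + x² + b*x)
√(c(-1527, -2082) + 3598214) = √(-1527*(1 - 2082 - 1527) + 3598214) = √(-1527*(-3608) + 3598214) = √(5509416 + 3598214) = √9107630 = 7*√185870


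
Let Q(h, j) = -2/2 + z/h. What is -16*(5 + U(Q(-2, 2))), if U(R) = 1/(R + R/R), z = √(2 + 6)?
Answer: -80 + 8*√2 ≈ -68.686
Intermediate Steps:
z = 2*√2 (z = √8 = 2*√2 ≈ 2.8284)
Q(h, j) = -1 + 2*√2/h (Q(h, j) = -2/2 + (2*√2)/h = -2*½ + 2*√2/h = -1 + 2*√2/h)
U(R) = 1/(1 + R) (U(R) = 1/(R + 1) = 1/(1 + R))
-16*(5 + U(Q(-2, 2))) = -16*(5 + 1/(1 + (-1*(-2) + 2*√2)/(-2))) = -16*(5 + 1/(1 - (2 + 2*√2)/2)) = -16*(5 + 1/(1 + (-1 - √2))) = -16*(5 + 1/(-√2)) = -16*(5 - √2/2) = -80 + 8*√2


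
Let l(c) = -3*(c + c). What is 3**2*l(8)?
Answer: -432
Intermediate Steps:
l(c) = -6*c
3**2*l(8) = 3**2*(-6*8) = 9*(-48) = -432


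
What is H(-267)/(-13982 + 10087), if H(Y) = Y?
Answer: 267/3895 ≈ 0.068549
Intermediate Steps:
H(-267)/(-13982 + 10087) = -267/(-13982 + 10087) = -267/(-3895) = -267*(-1/3895) = 267/3895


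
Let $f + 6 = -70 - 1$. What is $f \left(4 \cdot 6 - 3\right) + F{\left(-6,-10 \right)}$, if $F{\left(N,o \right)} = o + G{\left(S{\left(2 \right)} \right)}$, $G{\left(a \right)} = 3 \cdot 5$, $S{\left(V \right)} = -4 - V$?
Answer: $-1612$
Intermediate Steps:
$G{\left(a \right)} = 15$
$f = -77$ ($f = -6 - 71 = -77$)
$F{\left(N,o \right)} = 15 + o$ ($F{\left(N,o \right)} = o + 15 = 15 + o$)
$f \left(4 \cdot 6 - 3\right) + F{\left(-6,-10 \right)} = - 77 \left(4 \cdot 6 - 3\right) + \left(15 - 10\right) = - 77 \left(24 - 3\right) + 5 = \left(-77\right) 21 + 5 = -1617 + 5 = -1612$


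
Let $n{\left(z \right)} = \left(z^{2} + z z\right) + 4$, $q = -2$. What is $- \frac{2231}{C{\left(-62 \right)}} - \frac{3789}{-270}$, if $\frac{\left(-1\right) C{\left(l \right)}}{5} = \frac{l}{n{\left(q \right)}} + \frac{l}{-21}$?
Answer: $- \frac{174353}{930} \approx -187.48$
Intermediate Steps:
$n{\left(z \right)} = 4 + 2 z^{2}$ ($n{\left(z \right)} = \left(z^{2} + z^{2}\right) + 4 = 2 z^{2} + 4 = 4 + 2 z^{2}$)
$C{\left(l \right)} = - \frac{5 l}{28}$ ($C{\left(l \right)} = - 5 \left(\frac{l}{4 + 2 \left(-2\right)^{2}} + \frac{l}{-21}\right) = - 5 \left(\frac{l}{4 + 2 \cdot 4} + l \left(- \frac{1}{21}\right)\right) = - 5 \left(\frac{l}{4 + 8} - \frac{l}{21}\right) = - 5 \left(\frac{l}{12} - \frac{l}{21}\right) = - 5 \frac{l}{28} = - \frac{5 l}{28}$)
$- \frac{2231}{C{\left(-62 \right)}} - \frac{3789}{-270} = - \frac{2231}{\left(- \frac{5}{28}\right) \left(-62\right)} - \frac{3789}{-270} = - \frac{2231}{\frac{155}{14}} - - \frac{421}{30} = \left(-2231\right) \frac{14}{155} + \frac{421}{30} = - \frac{31234}{155} + \frac{421}{30} = - \frac{174353}{930}$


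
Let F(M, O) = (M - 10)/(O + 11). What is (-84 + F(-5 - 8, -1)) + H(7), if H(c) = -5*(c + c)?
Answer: -1563/10 ≈ -156.30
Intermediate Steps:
H(c) = -10*c
F(M, O) = (-10 + M)/(11 + O)
(-84 + F(-5 - 8, -1)) + H(7) = (-84 + (-10 + (-5 - 8))/(11 - 1)) - 10*7 = (-84 + (-10 - 13)/10) - 70 = (-84 + (1/10)*(-23)) - 70 = (-84 - 23/10) - 70 = -863/10 - 70 = -1563/10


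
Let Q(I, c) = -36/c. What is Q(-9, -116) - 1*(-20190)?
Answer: 585519/29 ≈ 20190.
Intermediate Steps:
Q(I, c) = -36/c
Q(-9, -116) - 1*(-20190) = -36/(-116) - 1*(-20190) = -36*(-1/116) + 20190 = 9/29 + 20190 = 585519/29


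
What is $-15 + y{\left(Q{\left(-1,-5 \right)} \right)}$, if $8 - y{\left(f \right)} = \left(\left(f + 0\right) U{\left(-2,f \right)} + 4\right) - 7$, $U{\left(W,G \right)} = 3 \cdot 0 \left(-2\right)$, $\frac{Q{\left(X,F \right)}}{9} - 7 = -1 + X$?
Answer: $-4$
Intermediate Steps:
$Q{\left(X,F \right)} = 54 + 9 X$ ($Q{\left(X,F \right)} = 63 + 9 \left(-1 + X\right) = 63 + \left(-9 + 9 X\right) = 54 + 9 X$)
$U{\left(W,G \right)} = 0$ ($U{\left(W,G \right)} = 0 \left(-2\right) = 0$)
$y{\left(f \right)} = 11$ ($y{\left(f \right)} = 8 - \left(\left(\left(f + 0\right) 0 + 4\right) - 7\right) = 8 - \left(\left(f 0 + 4\right) - 7\right) = 8 - \left(\left(0 + 4\right) - 7\right) = 8 - \left(4 - 7\right) = 8 - -3 = 8 + 3 = 11$)
$-15 + y{\left(Q{\left(-1,-5 \right)} \right)} = -15 + 11 = -4$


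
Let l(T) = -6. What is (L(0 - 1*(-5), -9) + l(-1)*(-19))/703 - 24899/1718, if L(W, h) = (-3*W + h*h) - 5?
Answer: -17203347/1207754 ≈ -14.244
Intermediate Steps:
L(W, h) = -5 + h**2 - 3*W (L(W, h) = (-3*W + h**2) - 5 = (h**2 - 3*W) - 5 = -5 + h**2 - 3*W)
(L(0 - 1*(-5), -9) + l(-1)*(-19))/703 - 24899/1718 = ((-5 + (-9)**2 - 3*(0 - 1*(-5))) - 6*(-19))/703 - 24899/1718 = ((-5 + 81 - 3*(0 + 5)) + 114)*(1/703) - 24899*1/1718 = ((-5 + 81 - 3*5) + 114)*(1/703) - 24899/1718 = ((-5 + 81 - 15) + 114)*(1/703) - 24899/1718 = (61 + 114)*(1/703) - 24899/1718 = 175*(1/703) - 24899/1718 = 175/703 - 24899/1718 = -17203347/1207754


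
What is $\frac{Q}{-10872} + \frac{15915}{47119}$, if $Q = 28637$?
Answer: $- \frac{1176318923}{512277768} \approx -2.2963$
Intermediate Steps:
$\frac{Q}{-10872} + \frac{15915}{47119} = \frac{28637}{-10872} + \frac{15915}{47119} = 28637 \left(- \frac{1}{10872}\right) + 15915 \cdot \frac{1}{47119} = - \frac{28637}{10872} + \frac{15915}{47119} = - \frac{1176318923}{512277768}$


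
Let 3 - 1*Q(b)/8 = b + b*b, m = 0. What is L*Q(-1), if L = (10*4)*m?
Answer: 0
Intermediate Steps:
L = 0 (L = (10*4)*0 = 40*0 = 0)
Q(b) = 24 - 8*b - 8*b**2 (Q(b) = 24 - 8*(b + b*b) = 24 - 8*(b + b**2) = 24 + (-8*b - 8*b**2) = 24 - 8*b - 8*b**2)
L*Q(-1) = 0*(24 - 8*(-1) - 8*(-1)**2) = 0*(24 + 8 - 8*1) = 0*(24 + 8 - 8) = 0*24 = 0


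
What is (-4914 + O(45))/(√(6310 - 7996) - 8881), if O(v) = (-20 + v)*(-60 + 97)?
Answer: 35426309/78873847 + 3989*I*√1686/78873847 ≈ 0.44915 + 0.0020766*I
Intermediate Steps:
O(v) = -740 + 37*v (O(v) = (-20 + v)*37 = -740 + 37*v)
(-4914 + O(45))/(√(6310 - 7996) - 8881) = (-4914 + (-740 + 37*45))/(√(6310 - 7996) - 8881) = (-4914 + (-740 + 1665))/(√(-1686) - 8881) = (-4914 + 925)/(I*√1686 - 8881) = -3989/(-8881 + I*√1686)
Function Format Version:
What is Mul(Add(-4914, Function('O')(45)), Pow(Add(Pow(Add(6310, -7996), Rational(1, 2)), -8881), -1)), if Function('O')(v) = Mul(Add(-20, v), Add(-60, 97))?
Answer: Add(Rational(35426309, 78873847), Mul(Rational(3989, 78873847), I, Pow(1686, Rational(1, 2)))) ≈ Add(0.44915, Mul(0.0020766, I))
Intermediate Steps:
Function('O')(v) = Add(-740, Mul(37, v)) (Function('O')(v) = Mul(Add(-20, v), 37) = Add(-740, Mul(37, v)))
Mul(Add(-4914, Function('O')(45)), Pow(Add(Pow(Add(6310, -7996), Rational(1, 2)), -8881), -1)) = Mul(Add(-4914, Add(-740, Mul(37, 45))), Pow(Add(Pow(Add(6310, -7996), Rational(1, 2)), -8881), -1)) = Mul(Add(-4914, Add(-740, 1665)), Pow(Add(Pow(-1686, Rational(1, 2)), -8881), -1)) = Mul(Add(-4914, 925), Pow(Add(Mul(I, Pow(1686, Rational(1, 2))), -8881), -1)) = Mul(-3989, Pow(Add(-8881, Mul(I, Pow(1686, Rational(1, 2)))), -1))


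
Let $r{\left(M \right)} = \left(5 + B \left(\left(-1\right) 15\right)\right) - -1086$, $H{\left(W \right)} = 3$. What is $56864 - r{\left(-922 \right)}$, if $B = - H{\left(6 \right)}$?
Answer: $55728$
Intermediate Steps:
$B = -3$ ($B = \left(-1\right) 3 = -3$)
$r{\left(M \right)} = 1136$ ($r{\left(M \right)} = \left(5 - 3 \left(\left(-1\right) 15\right)\right) - -1086 = \left(5 - -45\right) + 1086 = \left(5 + 45\right) + 1086 = 50 + 1086 = 1136$)
$56864 - r{\left(-922 \right)} = 56864 - 1136 = 55728$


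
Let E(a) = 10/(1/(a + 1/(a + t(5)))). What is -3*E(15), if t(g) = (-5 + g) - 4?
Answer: -4980/11 ≈ -452.73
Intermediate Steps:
t(g) = -9 + g
E(a) = 10*a + 10/(-4 + a) (E(a) = 10/(1/(a + 1/(a + (-9 + 5)))) = 10/(1/(a + 1/(a - 4))) = 10/(1/(a + 1/(-4 + a))) = 10*(a + 1/(-4 + a)) = 10*a + 10/(-4 + a))
-3*E(15) = -30*(1 + 15² - 4*15)/(-4 + 15) = -30*(1 + 225 - 60)/11 = -30*166/11 = -3*1660/11 = -4980/11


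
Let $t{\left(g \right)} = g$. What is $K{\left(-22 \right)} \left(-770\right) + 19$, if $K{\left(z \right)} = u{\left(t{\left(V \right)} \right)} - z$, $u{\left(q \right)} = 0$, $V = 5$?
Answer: $-16921$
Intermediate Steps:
$K{\left(z \right)} = - z$ ($K{\left(z \right)} = 0 - z = - z$)
$K{\left(-22 \right)} \left(-770\right) + 19 = \left(-1\right) \left(-22\right) \left(-770\right) + 19 = 22 \left(-770\right) + 19 = -16940 + 19 = -16921$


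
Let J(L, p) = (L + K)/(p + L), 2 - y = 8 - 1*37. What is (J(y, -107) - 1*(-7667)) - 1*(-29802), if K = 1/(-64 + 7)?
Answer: 81156971/2166 ≈ 37469.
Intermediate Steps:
K = -1/57 (K = 1/(-57) = -1/57 ≈ -0.017544)
y = 31 (y = 2 - (8 - 1*37) = 2 - (8 - 37) = 2 - 1*(-29) = 2 + 29 = 31)
J(L, p) = (-1/57 + L)/(L + p) (J(L, p) = (L - 1/57)/(p + L) = (-1/57 + L)/(L + p))
(J(y, -107) - 1*(-7667)) - 1*(-29802) = ((-1/57 + 31)/(31 - 107) - 1*(-7667)) - 1*(-29802) = ((1766/57)/(-76) + 7667) + 29802 = (-1/76*1766/57 + 7667) + 29802 = (-883/2166 + 7667) + 29802 = 16605839/2166 + 29802 = 81156971/2166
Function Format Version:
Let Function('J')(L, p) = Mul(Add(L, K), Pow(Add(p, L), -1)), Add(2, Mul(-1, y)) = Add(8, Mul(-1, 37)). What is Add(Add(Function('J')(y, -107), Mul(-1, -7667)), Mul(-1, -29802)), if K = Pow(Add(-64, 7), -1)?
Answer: Rational(81156971, 2166) ≈ 37469.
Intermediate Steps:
K = Rational(-1, 57) (K = Pow(-57, -1) = Rational(-1, 57) ≈ -0.017544)
y = 31 (y = Add(2, Mul(-1, Add(8, Mul(-1, 37)))) = Add(2, Mul(-1, Add(8, -37))) = Add(2, Mul(-1, -29)) = Add(2, 29) = 31)
Function('J')(L, p) = Mul(Pow(Add(L, p), -1), Add(Rational(-1, 57), L)) (Function('J')(L, p) = Mul(Add(L, Rational(-1, 57)), Pow(Add(p, L), -1)) = Mul(Add(Rational(-1, 57), L), Pow(Add(L, p), -1)) = Mul(Pow(Add(L, p), -1), Add(Rational(-1, 57), L)))
Add(Add(Function('J')(y, -107), Mul(-1, -7667)), Mul(-1, -29802)) = Add(Add(Mul(Pow(Add(31, -107), -1), Add(Rational(-1, 57), 31)), Mul(-1, -7667)), Mul(-1, -29802)) = Add(Add(Mul(Pow(-76, -1), Rational(1766, 57)), 7667), 29802) = Add(Add(Mul(Rational(-1, 76), Rational(1766, 57)), 7667), 29802) = Add(Add(Rational(-883, 2166), 7667), 29802) = Add(Rational(16605839, 2166), 29802) = Rational(81156971, 2166)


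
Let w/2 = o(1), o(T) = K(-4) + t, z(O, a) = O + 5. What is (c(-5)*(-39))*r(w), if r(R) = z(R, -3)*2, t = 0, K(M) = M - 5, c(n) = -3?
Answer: -3042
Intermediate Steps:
z(O, a) = 5 + O
K(M) = -5 + M
o(T) = -9 (o(T) = (-5 - 4) + 0 = -9 + 0 = -9)
w = -18 (w = 2*(-9) = -18)
r(R) = 10 + 2*R (r(R) = (5 + R)*2 = 10 + 2*R)
(c(-5)*(-39))*r(w) = (-3*(-39))*(10 + 2*(-18)) = 117*(10 - 36) = 117*(-26) = -3042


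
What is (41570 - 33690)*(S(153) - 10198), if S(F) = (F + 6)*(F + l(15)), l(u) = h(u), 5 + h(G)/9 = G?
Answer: 224099320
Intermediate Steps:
h(G) = -45 + 9*G
l(u) = -45 + 9*u
S(F) = (6 + F)*(90 + F) (S(F) = (F + 6)*(F + (-45 + 9*15)) = (6 + F)*(F + (-45 + 135)) = (6 + F)*(F + 90) = (6 + F)*(90 + F))
(41570 - 33690)*(S(153) - 10198) = (41570 - 33690)*((540 + 153**2 + 96*153) - 10198) = 7880*((540 + 23409 + 14688) - 10198) = 7880*(38637 - 10198) = 7880*28439 = 224099320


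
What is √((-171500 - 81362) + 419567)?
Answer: √166705 ≈ 408.30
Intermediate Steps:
√((-171500 - 81362) + 419567) = √(-252862 + 419567) = √166705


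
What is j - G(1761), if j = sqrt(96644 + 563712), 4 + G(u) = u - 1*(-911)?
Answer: -2668 + 2*sqrt(165089) ≈ -1855.4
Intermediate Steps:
G(u) = 907 + u (G(u) = -4 + (u - 1*(-911)) = -4 + (u + 911) = -4 + (911 + u) = 907 + u)
j = 2*sqrt(165089) (j = sqrt(660356) = 2*sqrt(165089) ≈ 812.62)
j - G(1761) = 2*sqrt(165089) - (907 + 1761) = 2*sqrt(165089) - 1*2668 = 2*sqrt(165089) - 2668 = -2668 + 2*sqrt(165089)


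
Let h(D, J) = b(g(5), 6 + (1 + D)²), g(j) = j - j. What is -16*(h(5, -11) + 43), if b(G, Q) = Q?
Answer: -1360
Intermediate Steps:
g(j) = 0
h(D, J) = 6 + (1 + D)²
-16*(h(5, -11) + 43) = -16*((6 + (1 + 5)²) + 43) = -16*((6 + 6²) + 43) = -16*((6 + 36) + 43) = -16*(42 + 43) = -16*85 = -1360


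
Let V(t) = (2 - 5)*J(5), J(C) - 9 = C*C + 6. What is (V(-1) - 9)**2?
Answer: 16641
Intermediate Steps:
J(C) = 15 + C**2 (J(C) = 9 + (C*C + 6) = 9 + (C**2 + 6) = 9 + (6 + C**2) = 15 + C**2)
V(t) = -120 (V(t) = (2 - 5)*(15 + 5**2) = -3*(15 + 25) = -3*40 = -120)
(V(-1) - 9)**2 = (-120 - 9)**2 = (-129)**2 = 16641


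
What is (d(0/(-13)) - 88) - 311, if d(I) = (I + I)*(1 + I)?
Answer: -399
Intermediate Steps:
d(I) = 2*I*(1 + I) (d(I) = (2*I)*(1 + I) = 2*I*(1 + I))
(d(0/(-13)) - 88) - 311 = (2*(0/(-13))*(1 + 0/(-13)) - 88) - 311 = (2*(0*(-1/13))*(1 + 0*(-1/13)) - 88) - 311 = (2*0*(1 + 0) - 88) - 311 = (2*0*1 - 88) - 311 = (0 - 88) - 311 = -88 - 311 = -399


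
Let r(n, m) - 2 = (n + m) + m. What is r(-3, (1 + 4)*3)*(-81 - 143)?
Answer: -6496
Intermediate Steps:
r(n, m) = 2 + n + 2*m (r(n, m) = 2 + ((n + m) + m) = 2 + ((m + n) + m) = 2 + (n + 2*m) = 2 + n + 2*m)
r(-3, (1 + 4)*3)*(-81 - 143) = (2 - 3 + 2*((1 + 4)*3))*(-81 - 143) = (2 - 3 + 2*(5*3))*(-224) = (2 - 3 + 2*15)*(-224) = (2 - 3 + 30)*(-224) = 29*(-224) = -6496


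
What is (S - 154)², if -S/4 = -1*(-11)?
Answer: 39204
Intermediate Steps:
S = -44 (S = -(-4)*(-11) = -4*11 = -44)
(S - 154)² = (-44 - 154)² = (-198)² = 39204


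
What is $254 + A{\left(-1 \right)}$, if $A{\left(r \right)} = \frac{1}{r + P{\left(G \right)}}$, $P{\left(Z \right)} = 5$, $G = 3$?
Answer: $\frac{1017}{4} \approx 254.25$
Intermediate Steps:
$A{\left(r \right)} = \frac{1}{5 + r}$ ($A{\left(r \right)} = \frac{1}{r + 5} = \frac{1}{5 + r}$)
$254 + A{\left(-1 \right)} = 254 + \frac{1}{5 - 1} = 254 + \frac{1}{4} = \frac{1017}{4}$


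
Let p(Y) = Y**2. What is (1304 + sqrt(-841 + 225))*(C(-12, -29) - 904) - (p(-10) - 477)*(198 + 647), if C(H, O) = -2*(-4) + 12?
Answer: -834171 - 1768*I*sqrt(154) ≈ -8.3417e+5 - 21940.0*I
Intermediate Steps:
C(H, O) = 20 (C(H, O) = 8 + 12 = 20)
(1304 + sqrt(-841 + 225))*(C(-12, -29) - 904) - (p(-10) - 477)*(198 + 647) = (1304 + sqrt(-841 + 225))*(20 - 904) - ((-10)**2 - 477)*(198 + 647) = (1304 + sqrt(-616))*(-884) - (100 - 477)*845 = (1304 + 2*I*sqrt(154))*(-884) - (-377)*845 = (-1152736 - 1768*I*sqrt(154)) - 1*(-318565) = (-1152736 - 1768*I*sqrt(154)) + 318565 = -834171 - 1768*I*sqrt(154)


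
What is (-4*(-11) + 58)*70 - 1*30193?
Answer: -23053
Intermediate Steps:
(-4*(-11) + 58)*70 - 1*30193 = (44 + 58)*70 - 30193 = 102*70 - 30193 = 7140 - 30193 = -23053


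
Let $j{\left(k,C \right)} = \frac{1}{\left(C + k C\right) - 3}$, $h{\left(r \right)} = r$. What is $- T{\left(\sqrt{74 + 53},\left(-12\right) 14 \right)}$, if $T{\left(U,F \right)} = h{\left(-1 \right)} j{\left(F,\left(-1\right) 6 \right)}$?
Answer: $\frac{1}{999} \approx 0.001001$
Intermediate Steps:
$j{\left(k,C \right)} = \frac{1}{-3 + C + C k}$ ($j{\left(k,C \right)} = \frac{1}{\left(C + C k\right) - 3} = \frac{1}{-3 + C + C k}$)
$T{\left(U,F \right)} = - \frac{1}{-9 - 6 F}$ ($T{\left(U,F \right)} = - \frac{1}{-3 - 6 + \left(-1\right) 6 F} = - \frac{1}{-3 - 6 - 6 F} = - \frac{1}{-9 - 6 F}$)
$- T{\left(\sqrt{74 + 53},\left(-12\right) 14 \right)} = - \frac{1}{3 \left(3 + 2 \left(\left(-12\right) 14\right)\right)} = - \frac{1}{3 \left(3 + 2 \left(-168\right)\right)} = - \frac{1}{3 \left(3 - 336\right)} = - \frac{1}{3 \left(-333\right)} = - \frac{-1}{3 \cdot 333} = \left(-1\right) \left(- \frac{1}{999}\right) = \frac{1}{999}$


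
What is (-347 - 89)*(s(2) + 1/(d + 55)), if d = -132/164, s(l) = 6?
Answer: -2915314/1111 ≈ -2624.0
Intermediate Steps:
d = -33/41 (d = -132*1/164 = -33/41 ≈ -0.80488)
(-347 - 89)*(s(2) + 1/(d + 55)) = (-347 - 89)*(6 + 1/(-33/41 + 55)) = -436*(6 + 1/(2222/41)) = -436*(6 + 41/2222) = -436*13373/2222 = -2915314/1111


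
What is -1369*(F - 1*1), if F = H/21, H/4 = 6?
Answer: -1369/7 ≈ -195.57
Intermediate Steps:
H = 24 (H = 4*6 = 24)
F = 8/7 (F = 24/21 = 24*(1/21) = 8/7 ≈ 1.1429)
-1369*(F - 1*1) = -1369*(8/7 - 1*1) = -1369*(8/7 - 1) = -1369*1/7 = -1369/7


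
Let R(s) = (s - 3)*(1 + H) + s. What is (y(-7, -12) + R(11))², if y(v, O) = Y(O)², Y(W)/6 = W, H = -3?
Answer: 26822041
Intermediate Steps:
Y(W) = 6*W
y(v, O) = 36*O² (y(v, O) = (6*O)² = 36*O²)
R(s) = 6 - s (R(s) = (s - 3)*(1 - 3) + s = (-3 + s)*(-2) + s = (6 - 2*s) + s = 6 - s)
(y(-7, -12) + R(11))² = (36*(-12)² + (6 - 1*11))² = (36*144 + (6 - 11))² = (5184 - 5)² = 5179² = 26822041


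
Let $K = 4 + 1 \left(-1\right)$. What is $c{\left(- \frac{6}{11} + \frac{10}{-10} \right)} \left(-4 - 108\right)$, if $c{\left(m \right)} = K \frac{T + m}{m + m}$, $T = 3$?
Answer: $\frac{2688}{17} \approx 158.12$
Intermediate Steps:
$K = 3$ ($K = 4 - 1 = 3$)
$c{\left(m \right)} = \frac{3 \left(3 + m\right)}{2 m}$ ($c{\left(m \right)} = 3 \frac{3 + m}{m + m} = 3 \frac{3 + m}{2 m} = \frac{3 \left(3 + m\right)}{2 m}$)
$c{\left(- \frac{6}{11} + \frac{10}{-10} \right)} \left(-4 - 108\right) = \frac{3 \left(3 + \left(- \frac{6}{11} + \frac{10}{-10}\right)\right)}{2 \left(- \frac{6}{11} + \frac{10}{-10}\right)} \left(-4 - 108\right) = \frac{3 \left(3 + \left(\left(-6\right) \frac{1}{11} + 10 \left(- \frac{1}{10}\right)\right)\right)}{2 \left(\left(-6\right) \frac{1}{11} + 10 \left(- \frac{1}{10}\right)\right)} \left(-4 - 108\right) = \frac{3 \left(3 - \frac{17}{11}\right)}{2 \left(- \frac{6}{11} - 1\right)} \left(-112\right) = \frac{3 \left(3 - \frac{17}{11}\right)}{2 \left(- \frac{17}{11}\right)} \left(-112\right) = \frac{3}{2} \left(- \frac{11}{17}\right) \frac{16}{11} \left(-112\right) = \left(- \frac{24}{17}\right) \left(-112\right) = \frac{2688}{17}$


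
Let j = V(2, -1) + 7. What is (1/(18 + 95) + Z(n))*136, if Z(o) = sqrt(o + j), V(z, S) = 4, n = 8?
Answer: 136/113 + 136*sqrt(19) ≈ 594.01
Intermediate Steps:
j = 11 (j = 4 + 7 = 11)
Z(o) = sqrt(11 + o) (Z(o) = sqrt(o + 11) = sqrt(11 + o))
(1/(18 + 95) + Z(n))*136 = (1/(18 + 95) + sqrt(11 + 8))*136 = (1/113 + sqrt(19))*136 = 136/113 + 136*sqrt(19)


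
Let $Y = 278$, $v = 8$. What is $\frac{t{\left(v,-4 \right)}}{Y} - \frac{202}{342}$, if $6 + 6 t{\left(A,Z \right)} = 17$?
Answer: $- \frac{55529}{95076} \approx -0.58405$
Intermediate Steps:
$t{\left(A,Z \right)} = \frac{11}{6}$ ($t{\left(A,Z \right)} = -1 + \frac{1}{6} \cdot 17 = -1 + \frac{17}{6} = \frac{11}{6}$)
$\frac{t{\left(v,-4 \right)}}{Y} - \frac{202}{342} = \frac{11}{6 \cdot 278} - \frac{202}{342} = \frac{11}{6} \cdot \frac{1}{278} - \frac{101}{171} = \frac{11}{1668} - \frac{101}{171} = - \frac{55529}{95076}$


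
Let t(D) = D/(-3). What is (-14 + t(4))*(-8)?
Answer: 368/3 ≈ 122.67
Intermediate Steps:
t(D) = -D/3 (t(D) = D*(-⅓) = -D/3)
(-14 + t(4))*(-8) = (-14 - ⅓*4)*(-8) = (-14 - 4/3)*(-8) = -46/3*(-8) = 368/3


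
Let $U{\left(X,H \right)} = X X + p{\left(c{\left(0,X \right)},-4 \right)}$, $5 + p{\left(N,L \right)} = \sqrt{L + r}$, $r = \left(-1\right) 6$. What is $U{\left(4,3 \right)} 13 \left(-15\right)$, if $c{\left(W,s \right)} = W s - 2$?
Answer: $-2145 - 195 i \sqrt{10} \approx -2145.0 - 616.64 i$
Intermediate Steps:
$c{\left(W,s \right)} = -2 + W s$
$r = -6$
$p{\left(N,L \right)} = -5 + \sqrt{-6 + L}$ ($p{\left(N,L \right)} = -5 + \sqrt{L - 6} = -5 + \sqrt{-6 + L}$)
$U{\left(X,H \right)} = -5 + X^{2} + i \sqrt{10}$ ($U{\left(X,H \right)} = X X - \left(5 - \sqrt{-6 - 4}\right) = X^{2} - \left(5 - \sqrt{-10}\right) = X^{2} - \left(5 - i \sqrt{10}\right) = -5 + X^{2} + i \sqrt{10}$)
$U{\left(4,3 \right)} 13 \left(-15\right) = \left(-5 + 4^{2} + i \sqrt{10}\right) 13 \left(-15\right) = \left(-5 + 16 + i \sqrt{10}\right) 13 \left(-15\right) = \left(11 + i \sqrt{10}\right) 13 \left(-15\right) = \left(143 + 13 i \sqrt{10}\right) \left(-15\right) = -2145 - 195 i \sqrt{10}$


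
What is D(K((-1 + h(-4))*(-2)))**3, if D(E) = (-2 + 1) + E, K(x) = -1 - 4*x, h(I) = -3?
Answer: -39304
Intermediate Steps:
D(E) = -1 + E
D(K((-1 + h(-4))*(-2)))**3 = (-1 + (-1 - 4*(-1 - 3)*(-2)))**3 = (-1 + (-1 - (-16)*(-2)))**3 = (-1 + (-1 - 4*8))**3 = (-1 + (-1 - 32))**3 = (-1 - 33)**3 = (-34)**3 = -39304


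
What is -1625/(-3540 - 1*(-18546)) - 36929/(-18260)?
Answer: 262242037/137004780 ≈ 1.9141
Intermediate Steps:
-1625/(-3540 - 1*(-18546)) - 36929/(-18260) = -1625/(-3540 + 18546) - 36929*(-1/18260) = -1625/15006 + 36929/18260 = 262242037/137004780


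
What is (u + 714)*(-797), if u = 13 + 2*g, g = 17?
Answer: -606517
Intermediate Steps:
u = 47 (u = 13 + 2*17 = 13 + 34 = 47)
(u + 714)*(-797) = (47 + 714)*(-797) = 761*(-797) = -606517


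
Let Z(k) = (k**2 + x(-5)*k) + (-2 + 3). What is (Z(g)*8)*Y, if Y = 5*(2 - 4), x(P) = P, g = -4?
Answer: -2960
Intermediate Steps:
Y = -10 (Y = 5*(-2) = -10)
Z(k) = 1 + k**2 - 5*k (Z(k) = (k**2 - 5*k) + (-2 + 3) = (k**2 - 5*k) + 1 = 1 + k**2 - 5*k)
(Z(g)*8)*Y = ((1 + (-4)**2 - 5*(-4))*8)*(-10) = ((1 + 16 + 20)*8)*(-10) = (37*8)*(-10) = 296*(-10) = -2960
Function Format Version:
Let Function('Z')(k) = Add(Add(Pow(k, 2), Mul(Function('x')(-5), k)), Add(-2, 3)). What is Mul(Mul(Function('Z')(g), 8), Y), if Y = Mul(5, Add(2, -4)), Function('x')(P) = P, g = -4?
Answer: -2960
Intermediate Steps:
Y = -10 (Y = Mul(5, -2) = -10)
Function('Z')(k) = Add(1, Pow(k, 2), Mul(-5, k)) (Function('Z')(k) = Add(Add(Pow(k, 2), Mul(-5, k)), Add(-2, 3)) = Add(Add(Pow(k, 2), Mul(-5, k)), 1) = Add(1, Pow(k, 2), Mul(-5, k)))
Mul(Mul(Function('Z')(g), 8), Y) = Mul(Mul(Add(1, Pow(-4, 2), Mul(-5, -4)), 8), -10) = Mul(Mul(Add(1, 16, 20), 8), -10) = Mul(Mul(37, 8), -10) = Mul(296, -10) = -2960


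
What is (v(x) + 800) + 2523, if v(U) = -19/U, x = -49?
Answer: 162846/49 ≈ 3323.4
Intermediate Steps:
(v(x) + 800) + 2523 = (-19/(-49) + 800) + 2523 = (-19*(-1/49) + 800) + 2523 = (19/49 + 800) + 2523 = 39219/49 + 2523 = 162846/49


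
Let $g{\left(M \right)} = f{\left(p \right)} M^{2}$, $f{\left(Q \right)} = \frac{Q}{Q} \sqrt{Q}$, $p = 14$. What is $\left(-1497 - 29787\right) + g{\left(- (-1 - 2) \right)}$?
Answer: $-31284 + 9 \sqrt{14} \approx -31250.0$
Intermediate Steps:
$f{\left(Q \right)} = \sqrt{Q}$ ($f{\left(Q \right)} = 1 \sqrt{Q} = \sqrt{Q}$)
$g{\left(M \right)} = \sqrt{14} M^{2}$
$\left(-1497 - 29787\right) + g{\left(- (-1 - 2) \right)} = \left(-1497 - 29787\right) + \sqrt{14} \left(- (-1 - 2)\right)^{2} = -31284 + \sqrt{14} \left(\left(-1\right) \left(-3\right)\right)^{2} = -31284 + \sqrt{14} \cdot 3^{2} = -31284 + \sqrt{14} \cdot 9 = -31284 + 9 \sqrt{14}$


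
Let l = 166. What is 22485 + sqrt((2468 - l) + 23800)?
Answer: 22485 + sqrt(26102) ≈ 22647.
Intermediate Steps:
22485 + sqrt((2468 - l) + 23800) = 22485 + sqrt((2468 - 1*166) + 23800) = 22485 + sqrt((2468 - 166) + 23800) = 22485 + sqrt(2302 + 23800) = 22485 + sqrt(26102)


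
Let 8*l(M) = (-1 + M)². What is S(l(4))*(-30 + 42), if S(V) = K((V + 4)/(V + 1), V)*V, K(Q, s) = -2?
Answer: -27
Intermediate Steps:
l(M) = (-1 + M)²/8
S(V) = -2*V
S(l(4))*(-30 + 42) = (-(-1 + 4)²/4)*(-30 + 42) = -3²/4*12 = -9/4*12 = -27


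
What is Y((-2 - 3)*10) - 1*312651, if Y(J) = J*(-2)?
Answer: -312551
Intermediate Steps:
Y(J) = -2*J
Y((-2 - 3)*10) - 1*312651 = -2*(-2 - 3)*10 - 1*312651 = -(-10)*10 - 312651 = -2*(-50) - 312651 = 100 - 312651 = -312551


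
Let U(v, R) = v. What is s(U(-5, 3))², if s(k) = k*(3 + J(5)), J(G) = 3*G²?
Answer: 152100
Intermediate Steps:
s(k) = 78*k (s(k) = k*(3 + 3*5²) = k*(3 + 3*25) = k*(3 + 75) = k*78 = 78*k)
s(U(-5, 3))² = (78*(-5))² = (-390)² = 152100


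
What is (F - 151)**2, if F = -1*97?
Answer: 61504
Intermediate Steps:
F = -97
(F - 151)**2 = (-97 - 151)**2 = (-248)**2 = 61504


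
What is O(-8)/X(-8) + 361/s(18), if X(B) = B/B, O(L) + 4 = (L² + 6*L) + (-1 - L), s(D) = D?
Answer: 703/18 ≈ 39.056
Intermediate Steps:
O(L) = -5 + L² + 5*L (O(L) = -4 + ((L² + 6*L) + (-1 - L)) = -4 + (-1 + L² + 5*L) = -5 + L² + 5*L)
X(B) = 1
O(-8)/X(-8) + 361/s(18) = (-5 + (-8)² + 5*(-8))/1 + 361/18 = (-5 + 64 - 40)*1 + 361*(1/18) = 19*1 + 361/18 = 19 + 361/18 = 703/18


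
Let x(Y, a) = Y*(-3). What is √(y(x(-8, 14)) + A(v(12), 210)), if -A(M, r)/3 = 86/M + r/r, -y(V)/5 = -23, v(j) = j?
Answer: √362/2 ≈ 9.5132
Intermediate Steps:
x(Y, a) = -3*Y
y(V) = 115 (y(V) = -5*(-23) = 115)
A(M, r) = -3 - 258/M (A(M, r) = -3*(86/M + r/r) = -3*(86/M + 1) = -3*(1 + 86/M) = -3 - 258/M)
√(y(x(-8, 14)) + A(v(12), 210)) = √(115 + (-3 - 258/12)) = √(115 + (-3 - 258*1/12)) = √(115 + (-3 - 43/2)) = √(115 - 49/2) = √(181/2) = √362/2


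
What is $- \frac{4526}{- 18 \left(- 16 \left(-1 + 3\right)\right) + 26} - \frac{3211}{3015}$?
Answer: $- \frac{7789456}{907515} \approx -8.5833$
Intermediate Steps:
$- \frac{4526}{- 18 \left(- 16 \left(-1 + 3\right)\right) + 26} - \frac{3211}{3015} = - \frac{4526}{- 18 \left(\left(-16\right) 2\right) + 26} - \frac{3211}{3015} = - \frac{4526}{\left(-18\right) \left(-32\right) + 26} - \frac{3211}{3015} = - \frac{4526}{576 + 26} - \frac{3211}{3015} = - \frac{4526}{602} - \frac{3211}{3015} = \left(-4526\right) \frac{1}{602} - \frac{3211}{3015} = - \frac{2263}{301} - \frac{3211}{3015} = - \frac{7789456}{907515}$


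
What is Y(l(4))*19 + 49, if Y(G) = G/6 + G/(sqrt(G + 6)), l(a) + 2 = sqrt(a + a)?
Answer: sqrt(2)*(-19 + 19*sqrt(2) + sqrt(4 + 2*sqrt(2))*(128 + 19*sqrt(2))/6)/sqrt(2 + sqrt(2)) ≈ 57.647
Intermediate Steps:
l(a) = -2 + sqrt(2)*sqrt(a) (l(a) = -2 + sqrt(a + a) = -2 + sqrt(2*a) = -2 + sqrt(2)*sqrt(a))
Y(G) = G/6 + G/sqrt(6 + G) (Y(G) = G*(1/6) + G/(sqrt(6 + G)) = G/6 + G/sqrt(6 + G))
Y(l(4))*19 + 49 = ((-2 + sqrt(2)*sqrt(4))/6 + (-2 + sqrt(2)*sqrt(4))/sqrt(6 + (-2 + sqrt(2)*sqrt(4))))*19 + 49 = ((-2 + sqrt(2)*2)/6 + (-2 + sqrt(2)*2)/sqrt(6 + (-2 + sqrt(2)*2)))*19 + 49 = ((-2 + 2*sqrt(2))/6 + (-2 + 2*sqrt(2))/sqrt(6 + (-2 + 2*sqrt(2))))*19 + 49 = ((-1/3 + sqrt(2)/3) + (-2 + 2*sqrt(2))/sqrt(4 + 2*sqrt(2)))*19 + 49 = (-1/3 + sqrt(2)/3 + (-2 + 2*sqrt(2))/sqrt(4 + 2*sqrt(2)))*19 + 49 = (-19/3 + 19*sqrt(2)/3 + 19*(-2 + 2*sqrt(2))/sqrt(4 + 2*sqrt(2))) + 49 = 128/3 + 19*sqrt(2)/3 + 19*(-2 + 2*sqrt(2))/sqrt(4 + 2*sqrt(2))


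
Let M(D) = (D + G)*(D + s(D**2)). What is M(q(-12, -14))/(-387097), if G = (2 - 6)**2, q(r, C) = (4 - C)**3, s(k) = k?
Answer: -198937591488/387097 ≈ -5.1392e+5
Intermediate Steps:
G = 16 (G = (-4)**2 = 16)
M(D) = (16 + D)*(D + D**2) (M(D) = (D + 16)*(D + D**2) = (16 + D)*(D + D**2))
M(q(-12, -14))/(-387097) = ((-(-4 - 14)**3)*(16 + (-(-4 - 14)**3)**2 + 17*(-(-4 - 14)**3)))/(-387097) = ((-1*(-18)**3)*(16 + (-1*(-18)**3)**2 + 17*(-1*(-18)**3)))*(-1/387097) = ((-1*(-5832))*(16 + (-1*(-5832))**2 + 17*(-1*(-5832))))*(-1/387097) = (5832*(16 + 5832**2 + 17*5832))*(-1/387097) = (5832*(16 + 34012224 + 99144))*(-1/387097) = (5832*34111384)*(-1/387097) = 198937591488*(-1/387097) = -198937591488/387097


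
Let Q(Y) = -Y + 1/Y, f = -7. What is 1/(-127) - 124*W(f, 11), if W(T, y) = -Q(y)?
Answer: -1889771/1397 ≈ -1352.7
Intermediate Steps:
Q(Y) = 1/Y - Y (Q(Y) = -Y + 1/Y = 1/Y - Y)
W(T, y) = y - 1/y (W(T, y) = -(1/y - y) = y - 1/y)
1/(-127) - 124*W(f, 11) = 1/(-127) - 124*(11 - 1/11) = -1/127 - 124*(11 - 1*1/11) = -1/127 - 124*(11 - 1/11) = -1/127 - 124*120/11 = -1/127 - 14880/11 = -1889771/1397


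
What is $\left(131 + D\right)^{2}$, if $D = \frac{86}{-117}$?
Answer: $\frac{232288081}{13689} \approx 16969.0$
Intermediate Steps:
$D = - \frac{86}{117}$ ($D = 86 \left(- \frac{1}{117}\right) = - \frac{86}{117} \approx -0.73504$)
$\left(131 + D\right)^{2} = \left(131 - \frac{86}{117}\right)^{2} = \left(\frac{15241}{117}\right)^{2} = \frac{232288081}{13689}$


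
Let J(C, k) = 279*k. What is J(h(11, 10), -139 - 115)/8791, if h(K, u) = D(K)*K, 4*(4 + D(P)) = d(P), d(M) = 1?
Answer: -70866/8791 ≈ -8.0612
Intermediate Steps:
D(P) = -15/4 (D(P) = -4 + (¼)*1 = -4 + ¼ = -15/4)
h(K, u) = -15*K/4
J(h(11, 10), -139 - 115)/8791 = (279*(-139 - 115))/8791 = (279*(-254))*(1/8791) = -70866*1/8791 = -70866/8791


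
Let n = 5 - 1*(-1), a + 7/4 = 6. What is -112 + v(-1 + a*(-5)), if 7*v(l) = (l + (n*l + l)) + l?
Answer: -3937/28 ≈ -140.61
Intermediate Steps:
a = 17/4 (a = -7/4 + 6 = 17/4 ≈ 4.2500)
n = 6 (n = 5 + 1 = 6)
v(l) = 9*l/7 (v(l) = ((l + (6*l + l)) + l)/7 = ((l + 7*l) + l)/7 = (8*l + l)/7 = (9*l)/7 = 9*l/7)
-112 + v(-1 + a*(-5)) = -112 + 9*(-1 + (17/4)*(-5))/7 = -112 + 9*(-1 - 85/4)/7 = -112 + (9/7)*(-89/4) = -112 - 801/28 = -3937/28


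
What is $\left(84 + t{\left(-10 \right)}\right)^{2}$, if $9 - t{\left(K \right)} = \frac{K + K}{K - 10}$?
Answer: $8464$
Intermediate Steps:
$t{\left(K \right)} = 9 - \frac{2 K}{-10 + K}$ ($t{\left(K \right)} = 9 - \frac{K + K}{K - 10} = 9 - \frac{2 K}{-10 + K}$)
$\left(84 + t{\left(-10 \right)}\right)^{2} = \left(84 + \frac{-90 + 7 \left(-10\right)}{-10 - 10}\right)^{2} = \left(84 + \frac{-90 - 70}{-20}\right)^{2} = \left(84 - -8\right)^{2} = \left(84 + 8\right)^{2} = 92^{2} = 8464$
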